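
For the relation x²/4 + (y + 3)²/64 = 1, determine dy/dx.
Differentiate the relation implicitly: treat y = y(x) and apply the chain rule, so every y-derivative picks up a y' = dy/dx factor.

With everything moved to the left-hand side, differentiate term by term:
  d/dx[x^2/4] = x/2
  d/dx[(y + 3)^2/64] = y'(y + 3)/32
  d/dx[-1] = 0

Separating the contributions that come from x directly and those that come through y:
  without y':      x/2
  multiplying y':  y/32 + 3/32

so (x/2) + (y/32 + 3/32)·y' = 0, and therefore
  dy/dx = -(x/2)/(y/32 + 3/32)
        = -(x/2)/((y + 3)/32) = -16x/(y + 3)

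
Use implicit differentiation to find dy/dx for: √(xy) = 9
Take d/dx of both sides. Since y is implicitly a function of x, the chain rule attaches a y' = dy/dx factor whenever we differentiate through y.

Set F(x, y) = (left side) − (right side), so the curve is F = 0. Differentiating each term of F:
  d/dx[√(xy)] = √(xy)(x·y'/2 + y/2)/(xy)
  d/dx[-9] = 0

Collecting, the y'-free part is the partial derivative in x and the y' coefficient is the partial derivative in y:
  ∂F/∂x = √(xy)/(2x)
  ∂F/∂y = √(xy)/(2y)

so d/dx[F(x, y(x))] = ∂F/∂x + (∂F/∂y)·y' = 0. Rearranging,
  dy/dx = -(∂F/∂x)/(∂F/∂y) = -(√(xy)/(2x))/(√(xy)/(2y)) = -y/x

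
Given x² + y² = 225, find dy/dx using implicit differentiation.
Take d/dx of both sides. Since y is implicitly a function of x, the chain rule attaches a y' = dy/dx factor whenever we differentiate through y.

Set F(x, y) = (left side) − (right side), so the curve is F = 0. Differentiating each term of F:
  d/dx[x^2] = 2x
  d/dx[y^2] = 2y·y'
  d/dx[-225] = 0

Collecting, the y'-free part is the partial derivative in x and the y' coefficient is the partial derivative in y:
  ∂F/∂x = 2x
  ∂F/∂y = 2y

so d/dx[F(x, y(x))] = ∂F/∂x + (∂F/∂y)·y' = 0. Rearranging,
  dy/dx = -(∂F/∂x)/(∂F/∂y) = -(2x)/(2y) = -x/y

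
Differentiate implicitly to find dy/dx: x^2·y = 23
Differentiate the relation implicitly: treat y = y(x) and apply the chain rule, so every y-derivative picks up a y' = dy/dx factor.

With everything moved to the left-hand side, differentiate term by term:
  d/dx[x^2y] = x^2·y' + 2xy
  d/dx[-23] = 0

Separating the contributions that come from x directly and those that come through y:
  without y':      2xy
  multiplying y':  x^2

so (2xy) + (x^2)·y' = 0, and therefore
  dy/dx = -(2xy)/(x^2) = -2y/x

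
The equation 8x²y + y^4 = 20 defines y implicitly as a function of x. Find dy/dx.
Differentiate both sides with respect to x, treating y as y(x). By the chain rule, any term containing y contributes a factor of y' = dy/dx when we differentiate it.

Move every term to one side and write the relation as F(x, y) = 0. Term by term,
  d/dx[8x^2y] = 8x^2·y' + 16xy
  d/dx[y^4] = 4y^3·y'
  d/dx[-20] = 0

The pieces without y' make up ∂F/∂x and the coefficient of y' is ∂F/∂y:
  ∂F/∂x = 16xy,
  ∂F/∂y = 8x^2 + 4y^3.

Since d/dx[F] = ∂F/∂x + (∂F/∂y)·y' = 0, solve for y':
  (∂F/∂y)·y' = -∂F/∂x
  dy/dx = -(∂F/∂x)/(∂F/∂y) = -(16xy)/(8x^2 + 4y^3) = -4xy/(2x^2 + y^3)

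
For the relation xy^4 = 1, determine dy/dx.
Differentiate the relation implicitly: treat y = y(x) and apply the chain rule, so every y-derivative picks up a y' = dy/dx factor.

With everything moved to the left-hand side, differentiate term by term:
  d/dx[xy^4] = 4xy^3·y' + y^4
  d/dx[-1] = 0

Separating the contributions that come from x directly and those that come through y:
  without y':      y^4
  multiplying y':  4xy^3

so (y^4) + (4xy^3)·y' = 0, and therefore
  dy/dx = -(y^4)/(4xy^3) = -y/(4x)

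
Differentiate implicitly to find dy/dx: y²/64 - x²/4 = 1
Differentiate the relation implicitly: treat y = y(x) and apply the chain rule, so every y-derivative picks up a y' = dy/dx factor.

With everything moved to the left-hand side, differentiate term by term:
  d/dx[-x^2/4] = -x/2
  d/dx[y^2/64] = y·y'/32
  d/dx[-1] = 0

Separating the contributions that come from x directly and those that come through y:
  without y':      -x/2
  multiplying y':  y/32

so (-x/2) + (y/32)·y' = 0, and therefore
  dy/dx = -(-x/2)/(y/32) = 16x/y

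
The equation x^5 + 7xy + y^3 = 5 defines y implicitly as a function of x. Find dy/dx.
Differentiate both sides with respect to x, treating y as y(x). By the chain rule, any term containing y contributes a factor of y' = dy/dx when we differentiate it.

Move every term to one side and write the relation as F(x, y) = 0. Term by term,
  d/dx[x^5] = 5x^4
  d/dx[7xy] = 7x·y' + 7y
  d/dx[y^3] = 3y^2·y'
  d/dx[-5] = 0

The pieces without y' make up ∂F/∂x and the coefficient of y' is ∂F/∂y:
  ∂F/∂x = 5x^4 + 7y,
  ∂F/∂y = 7x + 3y^2.

Since d/dx[F] = ∂F/∂x + (∂F/∂y)·y' = 0, solve for y':
  (∂F/∂y)·y' = -∂F/∂x
  dy/dx = -(∂F/∂x)/(∂F/∂y) = -(5x^4 + 7y)/(7x + 3y^2) = (-5x^4 - 7y)/(7x + 3y^2)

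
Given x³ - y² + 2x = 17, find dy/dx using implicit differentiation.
Differentiate both sides with respect to x, treating y as y(x). By the chain rule, any term containing y contributes a factor of y' = dy/dx when we differentiate it.

Move every term to one side and write the relation as F(x, y) = 0. Term by term,
  d/dx[x^3] = 3x^2
  d/dx[2x] = 2
  d/dx[-y^2] = -2y·y'
  d/dx[-17] = 0

The pieces without y' make up ∂F/∂x and the coefficient of y' is ∂F/∂y:
  ∂F/∂x = 3x^2 + 2,
  ∂F/∂y = -2y.

Since d/dx[F] = ∂F/∂x + (∂F/∂y)·y' = 0, solve for y':
  (∂F/∂y)·y' = -∂F/∂x
  dy/dx = -(∂F/∂x)/(∂F/∂y) = -(3x^2 + 2)/(-2y) = (3x^2 + 2)/(2y)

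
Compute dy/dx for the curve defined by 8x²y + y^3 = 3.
Apply d/dx to both sides, remembering that y depends on x. Each occurrence of y therefore brings in a y' = dy/dx via the chain rule.

With F(x, y) equal to the left-hand side minus the right, differentiate F term by term:
  d/dx[8x^2y] = 8x^2·y' + 16xy
  d/dx[y^3] = 3y^2·y'
  d/dx[-3] = 0
Adding these up, d/dx[F] = 0 becomes
  (16xy) + (8x^2 + 3y^2)·y' = 0,
so isolating y',
  dy/dx = -(16xy)/(8x^2 + 3y^2) = -16xy/(8x^2 + 3y^2)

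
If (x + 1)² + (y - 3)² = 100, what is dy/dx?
Differentiate both sides with respect to x, treating y as y(x). By the chain rule, any term containing y contributes a factor of y' = dy/dx when we differentiate it.

Move every term to one side and write the relation as F(x, y) = 0. Term by term,
  d/dx[(x + 1)^2] = 2x + 2
  d/dx[(y - 3)^2] = 2·y'(y - 3)
  d/dx[-100] = 0

The pieces without y' make up ∂F/∂x and the coefficient of y' is ∂F/∂y:
  ∂F/∂x = 2x + 2,
  ∂F/∂y = 2y - 6.

Since d/dx[F] = ∂F/∂x + (∂F/∂y)·y' = 0, solve for y':
  (∂F/∂y)·y' = -∂F/∂x
  dy/dx = -(∂F/∂x)/(∂F/∂y) = -(2x + 2)/(2y - 6) = (-x - 1)/(y - 3)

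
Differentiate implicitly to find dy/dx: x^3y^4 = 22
Differentiate both sides with respect to x, treating y as y(x). By the chain rule, any term containing y contributes a factor of y' = dy/dx when we differentiate it.

Move every term to one side and write the relation as F(x, y) = 0. Term by term,
  d/dx[x^3y^4] = 4x^3y^3·y' + 3x^2y^4
  d/dx[-22] = 0

The pieces without y' make up ∂F/∂x and the coefficient of y' is ∂F/∂y:
  ∂F/∂x = 3x^2y^4,
  ∂F/∂y = 4x^3y^3.

Since d/dx[F] = ∂F/∂x + (∂F/∂y)·y' = 0, solve for y':
  (∂F/∂y)·y' = -∂F/∂x
  dy/dx = -(∂F/∂x)/(∂F/∂y) = -(3x^2y^4)/(4x^3y^3) = -3y/(4x)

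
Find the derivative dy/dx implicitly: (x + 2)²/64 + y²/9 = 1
Differentiate both sides with respect to x, treating y as y(x). By the chain rule, any term containing y contributes a factor of y' = dy/dx when we differentiate it.

Move every term to one side and write the relation as F(x, y) = 0. Term by term,
  d/dx[y^2/9] = 2y·y'/9
  d/dx[(x + 2)^2/64] = x/32 + 1/16
  d/dx[-1] = 0

The pieces without y' make up ∂F/∂x and the coefficient of y' is ∂F/∂y:
  ∂F/∂x = x/32 + 1/16,
  ∂F/∂y = 2y/9.

Since d/dx[F] = ∂F/∂x + (∂F/∂y)·y' = 0, solve for y':
  (∂F/∂y)·y' = -∂F/∂x
  dy/dx = -(∂F/∂x)/(∂F/∂y) = -(x/32 + 1/16)/(2y/9)
        = -((x + 2)/32)/(2y/9) = 9(-x - 2)/(64y)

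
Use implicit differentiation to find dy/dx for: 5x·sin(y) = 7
Apply d/dx to both sides, remembering that y depends on x. Each occurrence of y therefore brings in a y' = dy/dx via the chain rule.

With F(x, y) equal to the left-hand side minus the right, differentiate F term by term:
  d/dx[5x·sin(y)] = 5x·y'·cos(y) + 5sin(y)
  d/dx[-7] = 0
Adding these up, d/dx[F] = 0 becomes
  (5sin(y)) + (5x·cos(y))·y' = 0,
so isolating y',
  dy/dx = -(5sin(y))/(5x·cos(y)) = -tan(y)/x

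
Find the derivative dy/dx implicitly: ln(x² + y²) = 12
Differentiate both sides with respect to x, treating y as y(x). By the chain rule, any term containing y contributes a factor of y' = dy/dx when we differentiate it.

Move every term to one side and write the relation as F(x, y) = 0. Term by term,
  d/dx[ln(x^2 + y^2)] = (2x + 2y·y')/(x^2 + y^2)
  d/dx[-12] = 0

The pieces without y' make up ∂F/∂x and the coefficient of y' is ∂F/∂y:
  ∂F/∂x = 2x/(x^2 + y^2),
  ∂F/∂y = 2y/(x^2 + y^2).

Since d/dx[F] = ∂F/∂x + (∂F/∂y)·y' = 0, solve for y':
  (∂F/∂y)·y' = -∂F/∂x
  dy/dx = -(∂F/∂x)/(∂F/∂y) = -(2x/(x^2 + y^2))/(2y/(x^2 + y^2)) = -x/y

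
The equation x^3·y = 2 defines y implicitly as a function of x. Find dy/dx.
Differentiate the relation implicitly: treat y = y(x) and apply the chain rule, so every y-derivative picks up a y' = dy/dx factor.

With everything moved to the left-hand side, differentiate term by term:
  d/dx[x^3y] = x^3·y' + 3x^2y
  d/dx[-2] = 0

Separating the contributions that come from x directly and those that come through y:
  without y':      3x^2y
  multiplying y':  x^3

so (3x^2y) + (x^3)·y' = 0, and therefore
  dy/dx = -(3x^2y)/(x^3) = -3y/x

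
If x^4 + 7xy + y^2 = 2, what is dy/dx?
Take d/dx of both sides. Since y is implicitly a function of x, the chain rule attaches a y' = dy/dx factor whenever we differentiate through y.

Set F(x, y) = (left side) − (right side), so the curve is F = 0. Differentiating each term of F:
  d/dx[x^4] = 4x^3
  d/dx[7xy] = 7x·y' + 7y
  d/dx[y^2] = 2y·y'
  d/dx[-2] = 0

Collecting, the y'-free part is the partial derivative in x and the y' coefficient is the partial derivative in y:
  ∂F/∂x = 4x^3 + 7y
  ∂F/∂y = 7x + 2y

so d/dx[F(x, y(x))] = ∂F/∂x + (∂F/∂y)·y' = 0. Rearranging,
  dy/dx = -(∂F/∂x)/(∂F/∂y) = -(4x^3 + 7y)/(7x + 2y) = (-4x^3 - 7y)/(7x + 2y)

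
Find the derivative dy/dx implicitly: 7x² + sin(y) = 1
Apply d/dx to both sides, remembering that y depends on x. Each occurrence of y therefore brings in a y' = dy/dx via the chain rule.

With F(x, y) equal to the left-hand side minus the right, differentiate F term by term:
  d/dx[7x^2] = 14x
  d/dx[sin(y)] = y'·cos(y)
  d/dx[-1] = 0
Adding these up, d/dx[F] = 0 becomes
  (14x) + (cos(y))·y' = 0,
so isolating y',
  dy/dx = -(14x)/(cos(y)) = -14x/cos(y)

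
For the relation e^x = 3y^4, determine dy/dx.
Take d/dx of both sides. Since y is implicitly a function of x, the chain rule attaches a y' = dy/dx factor whenever we differentiate through y.

Set F(x, y) = (left side) − (right side), so the curve is F = 0. Differentiating each term of F:
  d/dx[-3y^4] = -12y^3·y'
  d/dx[e^(x)] = e^(x)

Collecting, the y'-free part is the partial derivative in x and the y' coefficient is the partial derivative in y:
  ∂F/∂x = e^(x)
  ∂F/∂y = -12y^3

so d/dx[F(x, y(x))] = ∂F/∂x + (∂F/∂y)·y' = 0. Rearranging,
  dy/dx = -(∂F/∂x)/(∂F/∂y) = -(e^(x))/(-12y^3) = e^(x)/(12y^3)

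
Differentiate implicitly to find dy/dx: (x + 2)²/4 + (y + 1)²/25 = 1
Take d/dx of both sides. Since y is implicitly a function of x, the chain rule attaches a y' = dy/dx factor whenever we differentiate through y.

Set F(x, y) = (left side) − (right side), so the curve is F = 0. Differentiating each term of F:
  d/dx[(x + 2)^2/4] = x/2 + 1
  d/dx[(y + 1)^2/25] = 2·y'(y + 1)/25
  d/dx[-1] = 0

Collecting, the y'-free part is the partial derivative in x and the y' coefficient is the partial derivative in y:
  ∂F/∂x = x/2 + 1
  ∂F/∂y = 2y/25 + 2/25

so d/dx[F(x, y(x))] = ∂F/∂x + (∂F/∂y)·y' = 0. Rearranging,
  dy/dx = -(∂F/∂x)/(∂F/∂y) = -(x/2 + 1)/(2y/25 + 2/25)
        = -((x + 2)/2)/(2(y + 1)/25) = 25(-x - 2)/(4(y + 1))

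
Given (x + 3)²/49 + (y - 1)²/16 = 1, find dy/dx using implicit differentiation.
Differentiate the relation implicitly: treat y = y(x) and apply the chain rule, so every y-derivative picks up a y' = dy/dx factor.

With everything moved to the left-hand side, differentiate term by term:
  d/dx[(x + 3)^2/49] = 2x/49 + 6/49
  d/dx[(y - 1)^2/16] = y'(y - 1)/8
  d/dx[-1] = 0

Separating the contributions that come from x directly and those that come through y:
  without y':      2x/49 + 6/49
  multiplying y':  y/8 - 1/8

so (2x/49 + 6/49) + (y/8 - 1/8)·y' = 0, and therefore
  dy/dx = -(2x/49 + 6/49)/(y/8 - 1/8)
        = -(2(x + 3)/49)/((y - 1)/8) = 16(-x - 3)/(49(y - 1))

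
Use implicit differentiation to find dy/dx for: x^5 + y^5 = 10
Differentiate both sides with respect to x, treating y as y(x). By the chain rule, any term containing y contributes a factor of y' = dy/dx when we differentiate it.

Move every term to one side and write the relation as F(x, y) = 0. Term by term,
  d/dx[x^5] = 5x^4
  d/dx[y^5] = 5y^4·y'
  d/dx[-10] = 0

The pieces without y' make up ∂F/∂x and the coefficient of y' is ∂F/∂y:
  ∂F/∂x = 5x^4,
  ∂F/∂y = 5y^4.

Since d/dx[F] = ∂F/∂x + (∂F/∂y)·y' = 0, solve for y':
  (∂F/∂y)·y' = -∂F/∂x
  dy/dx = -(∂F/∂x)/(∂F/∂y) = -(5x^4)/(5y^4) = -x^4/y^4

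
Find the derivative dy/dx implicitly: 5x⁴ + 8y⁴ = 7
Differentiate both sides with respect to x, treating y as y(x). By the chain rule, any term containing y contributes a factor of y' = dy/dx when we differentiate it.

Move every term to one side and write the relation as F(x, y) = 0. Term by term,
  d/dx[5x^4] = 20x^3
  d/dx[8y^4] = 32y^3·y'
  d/dx[-7] = 0

The pieces without y' make up ∂F/∂x and the coefficient of y' is ∂F/∂y:
  ∂F/∂x = 20x^3,
  ∂F/∂y = 32y^3.

Since d/dx[F] = ∂F/∂x + (∂F/∂y)·y' = 0, solve for y':
  (∂F/∂y)·y' = -∂F/∂x
  dy/dx = -(∂F/∂x)/(∂F/∂y) = -(20x^3)/(32y^3) = -5x^3/(8y^3)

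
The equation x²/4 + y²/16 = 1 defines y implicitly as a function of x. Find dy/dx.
Differentiate the relation implicitly: treat y = y(x) and apply the chain rule, so every y-derivative picks up a y' = dy/dx factor.

With everything moved to the left-hand side, differentiate term by term:
  d/dx[x^2/4] = x/2
  d/dx[y^2/16] = y·y'/8
  d/dx[-1] = 0

Separating the contributions that come from x directly and those that come through y:
  without y':      x/2
  multiplying y':  y/8

so (x/2) + (y/8)·y' = 0, and therefore
  dy/dx = -(x/2)/(y/8) = -4x/y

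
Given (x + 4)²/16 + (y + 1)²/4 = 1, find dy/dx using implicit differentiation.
Apply d/dx to both sides, remembering that y depends on x. Each occurrence of y therefore brings in a y' = dy/dx via the chain rule.

With F(x, y) equal to the left-hand side minus the right, differentiate F term by term:
  d/dx[(x + 4)^2/16] = x/8 + 1/2
  d/dx[(y + 1)^2/4] = y'(y + 1)/2
  d/dx[-1] = 0
Adding these up, d/dx[F] = 0 becomes
  (x/8 + 1/2) + (y/2 + 1/2)·y' = 0,
so isolating y',
  dy/dx = -(x/8 + 1/2)/(y/2 + 1/2)
        = -((x + 4)/8)/((y + 1)/2) = (-x - 4)/(4(y + 1))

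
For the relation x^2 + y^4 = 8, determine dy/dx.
Take d/dx of both sides. Since y is implicitly a function of x, the chain rule attaches a y' = dy/dx factor whenever we differentiate through y.

Set F(x, y) = (left side) − (right side), so the curve is F = 0. Differentiating each term of F:
  d/dx[x^2] = 2x
  d/dx[y^4] = 4y^3·y'
  d/dx[-8] = 0

Collecting, the y'-free part is the partial derivative in x and the y' coefficient is the partial derivative in y:
  ∂F/∂x = 2x
  ∂F/∂y = 4y^3

so d/dx[F(x, y(x))] = ∂F/∂x + (∂F/∂y)·y' = 0. Rearranging,
  dy/dx = -(∂F/∂x)/(∂F/∂y) = -(2x)/(4y^3) = -x/(2y^3)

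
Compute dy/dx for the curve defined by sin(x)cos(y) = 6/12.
Differentiate the relation implicitly: treat y = y(x) and apply the chain rule, so every y-derivative picks up a y' = dy/dx factor.

With everything moved to the left-hand side, differentiate term by term:
  d/dx[sin(x)·cos(y)] = -y'·sin(x)·sin(y) + cos(x)·cos(y)
  d/dx[-1/2] = 0

Separating the contributions that come from x directly and those that come through y:
  without y':      cos(x)·cos(y)
  multiplying y':  -sin(x)·sin(y)

so (cos(x)·cos(y)) + (-sin(x)·sin(y))·y' = 0, and therefore
  dy/dx = -(cos(x)·cos(y))/(-sin(x)·sin(y)) = 1/(tan(x)·tan(y))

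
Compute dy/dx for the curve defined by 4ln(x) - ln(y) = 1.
Differentiate both sides with respect to x, treating y as y(x). By the chain rule, any term containing y contributes a factor of y' = dy/dx when we differentiate it.

Move every term to one side and write the relation as F(x, y) = 0. Term by term,
  d/dx[4ln(x)] = 4/x
  d/dx[-ln(y)] = -y'/y
  d/dx[-1] = 0

The pieces without y' make up ∂F/∂x and the coefficient of y' is ∂F/∂y:
  ∂F/∂x = 4/x,
  ∂F/∂y = -1/y.

Since d/dx[F] = ∂F/∂x + (∂F/∂y)·y' = 0, solve for y':
  (∂F/∂y)·y' = -∂F/∂x
  dy/dx = -(∂F/∂x)/(∂F/∂y) = -(4/x)/(-1/y) = 4y/x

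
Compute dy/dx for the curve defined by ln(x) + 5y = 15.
Apply d/dx to both sides, remembering that y depends on x. Each occurrence of y therefore brings in a y' = dy/dx via the chain rule.

With F(x, y) equal to the left-hand side minus the right, differentiate F term by term:
  d/dx[5y] = 5·y'
  d/dx[ln(x)] = 1/x
  d/dx[-15] = 0
Adding these up, d/dx[F] = 0 becomes
  (1/x) + (5)·y' = 0,
so isolating y',
  dy/dx = -(1/x)/(5) = -1/(5x)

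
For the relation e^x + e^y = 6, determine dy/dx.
Differentiate the relation implicitly: treat y = y(x) and apply the chain rule, so every y-derivative picks up a y' = dy/dx factor.

With everything moved to the left-hand side, differentiate term by term:
  d/dx[e^(x)] = e^(x)
  d/dx[e^(y)] = y'·e^(y)
  d/dx[-6] = 0

Separating the contributions that come from x directly and those that come through y:
  without y':      e^(x)
  multiplying y':  e^(y)

so (e^(x)) + (e^(y))·y' = 0, and therefore
  dy/dx = -(e^(x))/(e^(y)) = -e^(x - y)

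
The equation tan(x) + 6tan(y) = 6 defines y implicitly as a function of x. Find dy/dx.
Take d/dx of both sides. Since y is implicitly a function of x, the chain rule attaches a y' = dy/dx factor whenever we differentiate through y.

Set F(x, y) = (left side) − (right side), so the curve is F = 0. Differentiating each term of F:
  d/dx[tan(x)] = tan(x)^2 + 1
  d/dx[6tan(y)] = 6·y'(tan(y)^2 + 1)
  d/dx[-6] = 0

Collecting, the y'-free part is the partial derivative in x and the y' coefficient is the partial derivative in y:
  ∂F/∂x = tan(x)^2 + 1
  ∂F/∂y = 6tan(y)^2 + 6

so d/dx[F(x, y(x))] = ∂F/∂x + (∂F/∂y)·y' = 0. Rearranging,
  dy/dx = -(∂F/∂x)/(∂F/∂y) = -(tan(x)^2 + 1)/(6tan(y)^2 + 6) = -cos(y)^2/(6cos(x)^2)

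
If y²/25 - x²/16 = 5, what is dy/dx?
Take d/dx of both sides. Since y is implicitly a function of x, the chain rule attaches a y' = dy/dx factor whenever we differentiate through y.

Set F(x, y) = (left side) − (right side), so the curve is F = 0. Differentiating each term of F:
  d/dx[-x^2/16] = -x/8
  d/dx[y^2/25] = 2y·y'/25
  d/dx[-5] = 0

Collecting, the y'-free part is the partial derivative in x and the y' coefficient is the partial derivative in y:
  ∂F/∂x = -x/8
  ∂F/∂y = 2y/25

so d/dx[F(x, y(x))] = ∂F/∂x + (∂F/∂y)·y' = 0. Rearranging,
  dy/dx = -(∂F/∂x)/(∂F/∂y) = -(-x/8)/(2y/25) = 25x/(16y)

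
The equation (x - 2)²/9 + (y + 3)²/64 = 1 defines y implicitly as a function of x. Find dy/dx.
Take d/dx of both sides. Since y is implicitly a function of x, the chain rule attaches a y' = dy/dx factor whenever we differentiate through y.

Set F(x, y) = (left side) − (right side), so the curve is F = 0. Differentiating each term of F:
  d/dx[(x - 2)^2/9] = 2x/9 - 4/9
  d/dx[(y + 3)^2/64] = y'(y + 3)/32
  d/dx[-1] = 0

Collecting, the y'-free part is the partial derivative in x and the y' coefficient is the partial derivative in y:
  ∂F/∂x = 2x/9 - 4/9
  ∂F/∂y = y/32 + 3/32

so d/dx[F(x, y(x))] = ∂F/∂x + (∂F/∂y)·y' = 0. Rearranging,
  dy/dx = -(∂F/∂x)/(∂F/∂y) = -(2x/9 - 4/9)/(y/32 + 3/32)
        = -(2(x - 2)/9)/((y + 3)/32) = 64(2 - x)/(9(y + 3))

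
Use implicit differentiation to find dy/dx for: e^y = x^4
Differentiate both sides with respect to x, treating y as y(x). By the chain rule, any term containing y contributes a factor of y' = dy/dx when we differentiate it.

Move every term to one side and write the relation as F(x, y) = 0. Term by term,
  d/dx[-x^4] = -4x^3
  d/dx[e^(y)] = y'·e^(y)

The pieces without y' make up ∂F/∂x and the coefficient of y' is ∂F/∂y:
  ∂F/∂x = -4x^3,
  ∂F/∂y = e^(y).

Since d/dx[F] = ∂F/∂x + (∂F/∂y)·y' = 0, solve for y':
  (∂F/∂y)·y' = -∂F/∂x
  dy/dx = -(∂F/∂x)/(∂F/∂y) = -(-4x^3)/(e^(y)) = 4x^3e^(-y)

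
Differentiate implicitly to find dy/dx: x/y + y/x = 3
Differentiate the relation implicitly: treat y = y(x) and apply the chain rule, so every y-derivative picks up a y' = dy/dx factor.

With everything moved to the left-hand side, differentiate term by term:
  d/dx[x/y] = -x·y'/y^2 + 1/y
  d/dx[y/x] = y'/x - y/x^2
  d/dx[-3] = 0

Separating the contributions that come from x directly and those that come through y:
  without y':      1/y - y/x^2
  multiplying y':  -x/y^2 + 1/x

so (1/y - y/x^2) + (-x/y^2 + 1/x)·y' = 0, and therefore
  dy/dx = -(1/y - y/x^2)/(-x/y^2 + 1/x)
        = -((x - y)(x + y)/(x^2y))/(-(x - y)(x + y)/(xy^2)) = y/x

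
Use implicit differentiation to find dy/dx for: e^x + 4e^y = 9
Differentiate both sides with respect to x, treating y as y(x). By the chain rule, any term containing y contributes a factor of y' = dy/dx when we differentiate it.

Move every term to one side and write the relation as F(x, y) = 0. Term by term,
  d/dx[e^(x)] = e^(x)
  d/dx[4e^(y)] = 4·y'·e^(y)
  d/dx[-9] = 0

The pieces without y' make up ∂F/∂x and the coefficient of y' is ∂F/∂y:
  ∂F/∂x = e^(x),
  ∂F/∂y = 4e^(y).

Since d/dx[F] = ∂F/∂x + (∂F/∂y)·y' = 0, solve for y':
  (∂F/∂y)·y' = -∂F/∂x
  dy/dx = -(∂F/∂x)/(∂F/∂y) = -(e^(x))/(4e^(y)) = -e^(x - y)/4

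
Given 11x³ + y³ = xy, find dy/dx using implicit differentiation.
Differentiate the relation implicitly: treat y = y(x) and apply the chain rule, so every y-derivative picks up a y' = dy/dx factor.

With everything moved to the left-hand side, differentiate term by term:
  d/dx[11x^3] = 33x^2
  d/dx[-xy] = -x·y' - y
  d/dx[y^3] = 3y^2·y'

Separating the contributions that come from x directly and those that come through y:
  without y':      33x^2 - y
  multiplying y':  -x + 3y^2

so (33x^2 - y) + (-x + 3y^2)·y' = 0, and therefore
  dy/dx = -(33x^2 - y)/(-x + 3y^2) = (33x^2 - y)/(x - 3y^2)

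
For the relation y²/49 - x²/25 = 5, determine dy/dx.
Take d/dx of both sides. Since y is implicitly a function of x, the chain rule attaches a y' = dy/dx factor whenever we differentiate through y.

Set F(x, y) = (left side) − (right side), so the curve is F = 0. Differentiating each term of F:
  d/dx[-x^2/25] = -2x/25
  d/dx[y^2/49] = 2y·y'/49
  d/dx[-5] = 0

Collecting, the y'-free part is the partial derivative in x and the y' coefficient is the partial derivative in y:
  ∂F/∂x = -2x/25
  ∂F/∂y = 2y/49

so d/dx[F(x, y(x))] = ∂F/∂x + (∂F/∂y)·y' = 0. Rearranging,
  dy/dx = -(∂F/∂x)/(∂F/∂y) = -(-2x/25)/(2y/49) = 49x/(25y)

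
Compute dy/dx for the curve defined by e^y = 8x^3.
Differentiate both sides with respect to x, treating y as y(x). By the chain rule, any term containing y contributes a factor of y' = dy/dx when we differentiate it.

Move every term to one side and write the relation as F(x, y) = 0. Term by term,
  d/dx[-8x^3] = -24x^2
  d/dx[e^(y)] = y'·e^(y)

The pieces without y' make up ∂F/∂x and the coefficient of y' is ∂F/∂y:
  ∂F/∂x = -24x^2,
  ∂F/∂y = e^(y).

Since d/dx[F] = ∂F/∂x + (∂F/∂y)·y' = 0, solve for y':
  (∂F/∂y)·y' = -∂F/∂x
  dy/dx = -(∂F/∂x)/(∂F/∂y) = -(-24x^2)/(e^(y)) = 24x^2e^(-y)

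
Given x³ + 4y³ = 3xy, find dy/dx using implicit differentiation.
Differentiate the relation implicitly: treat y = y(x) and apply the chain rule, so every y-derivative picks up a y' = dy/dx factor.

With everything moved to the left-hand side, differentiate term by term:
  d/dx[x^3] = 3x^2
  d/dx[-3xy] = -3x·y' - 3y
  d/dx[4y^3] = 12y^2·y'

Separating the contributions that come from x directly and those that come through y:
  without y':      3x^2 - 3y
  multiplying y':  -3x + 12y^2

so (3x^2 - 3y) + (-3x + 12y^2)·y' = 0, and therefore
  dy/dx = -(3x^2 - 3y)/(-3x + 12y^2) = (x^2 - y)/(x - 4y^2)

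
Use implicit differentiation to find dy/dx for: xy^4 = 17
Apply d/dx to both sides, remembering that y depends on x. Each occurrence of y therefore brings in a y' = dy/dx via the chain rule.

With F(x, y) equal to the left-hand side minus the right, differentiate F term by term:
  d/dx[xy^4] = 4xy^3·y' + y^4
  d/dx[-17] = 0
Adding these up, d/dx[F] = 0 becomes
  (y^4) + (4xy^3)·y' = 0,
so isolating y',
  dy/dx = -(y^4)/(4xy^3) = -y/(4x)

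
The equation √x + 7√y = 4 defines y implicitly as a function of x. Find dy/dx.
Differentiate both sides with respect to x, treating y as y(x). By the chain rule, any term containing y contributes a factor of y' = dy/dx when we differentiate it.

Move every term to one side and write the relation as F(x, y) = 0. Term by term,
  d/dx[√(x)] = 1/(2√(x))
  d/dx[7√(y)] = 7·y'/(2√(y))
  d/dx[-4] = 0

The pieces without y' make up ∂F/∂x and the coefficient of y' is ∂F/∂y:
  ∂F/∂x = 1/(2√(x)),
  ∂F/∂y = 7/(2√(y)).

Since d/dx[F] = ∂F/∂x + (∂F/∂y)·y' = 0, solve for y':
  (∂F/∂y)·y' = -∂F/∂x
  dy/dx = -(∂F/∂x)/(∂F/∂y) = -(1/(2√(x)))/(7/(2√(y))) = -√(y)/(7√(x))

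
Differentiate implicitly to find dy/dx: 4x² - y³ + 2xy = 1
Differentiate both sides with respect to x, treating y as y(x). By the chain rule, any term containing y contributes a factor of y' = dy/dx when we differentiate it.

Move every term to one side and write the relation as F(x, y) = 0. Term by term,
  d/dx[4x^2] = 8x
  d/dx[2xy] = 2x·y' + 2y
  d/dx[-y^3] = -3y^2·y'
  d/dx[-1] = 0

The pieces without y' make up ∂F/∂x and the coefficient of y' is ∂F/∂y:
  ∂F/∂x = 8x + 2y,
  ∂F/∂y = 2x - 3y^2.

Since d/dx[F] = ∂F/∂x + (∂F/∂y)·y' = 0, solve for y':
  (∂F/∂y)·y' = -∂F/∂x
  dy/dx = -(∂F/∂x)/(∂F/∂y) = -(8x + 2y)/(2x - 3y^2) = 2(-4x - y)/(2x - 3y^2)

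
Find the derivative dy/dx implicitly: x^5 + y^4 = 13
Take d/dx of both sides. Since y is implicitly a function of x, the chain rule attaches a y' = dy/dx factor whenever we differentiate through y.

Set F(x, y) = (left side) − (right side), so the curve is F = 0. Differentiating each term of F:
  d/dx[x^5] = 5x^4
  d/dx[y^4] = 4y^3·y'
  d/dx[-13] = 0

Collecting, the y'-free part is the partial derivative in x and the y' coefficient is the partial derivative in y:
  ∂F/∂x = 5x^4
  ∂F/∂y = 4y^3

so d/dx[F(x, y(x))] = ∂F/∂x + (∂F/∂y)·y' = 0. Rearranging,
  dy/dx = -(∂F/∂x)/(∂F/∂y) = -(5x^4)/(4y^3) = -5x^4/(4y^3)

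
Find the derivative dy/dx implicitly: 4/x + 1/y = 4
Take d/dx of both sides. Since y is implicitly a function of x, the chain rule attaches a y' = dy/dx factor whenever we differentiate through y.

Set F(x, y) = (left side) − (right side), so the curve is F = 0. Differentiating each term of F:
  d/dx[1/y] = -y'/y^2
  d/dx[4/x] = -4/x^2
  d/dx[-4] = 0

Collecting, the y'-free part is the partial derivative in x and the y' coefficient is the partial derivative in y:
  ∂F/∂x = -4/x^2
  ∂F/∂y = -1/y^2

so d/dx[F(x, y(x))] = ∂F/∂x + (∂F/∂y)·y' = 0. Rearranging,
  dy/dx = -(∂F/∂x)/(∂F/∂y) = -(-4/x^2)/(-1/y^2) = -4y^2/x^2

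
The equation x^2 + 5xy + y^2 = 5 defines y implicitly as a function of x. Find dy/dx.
Take d/dx of both sides. Since y is implicitly a function of x, the chain rule attaches a y' = dy/dx factor whenever we differentiate through y.

Set F(x, y) = (left side) − (right side), so the curve is F = 0. Differentiating each term of F:
  d/dx[x^2] = 2x
  d/dx[5xy] = 5x·y' + 5y
  d/dx[y^2] = 2y·y'
  d/dx[-5] = 0

Collecting, the y'-free part is the partial derivative in x and the y' coefficient is the partial derivative in y:
  ∂F/∂x = 2x + 5y
  ∂F/∂y = 5x + 2y

so d/dx[F(x, y(x))] = ∂F/∂x + (∂F/∂y)·y' = 0. Rearranging,
  dy/dx = -(∂F/∂x)/(∂F/∂y) = -(2x + 5y)/(5x + 2y) = (-2x - 5y)/(5x + 2y)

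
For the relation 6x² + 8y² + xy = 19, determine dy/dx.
Take d/dx of both sides. Since y is implicitly a function of x, the chain rule attaches a y' = dy/dx factor whenever we differentiate through y.

Set F(x, y) = (left side) − (right side), so the curve is F = 0. Differentiating each term of F:
  d/dx[6x^2] = 12x
  d/dx[xy] = x·y' + y
  d/dx[8y^2] = 16y·y'
  d/dx[-19] = 0

Collecting, the y'-free part is the partial derivative in x and the y' coefficient is the partial derivative in y:
  ∂F/∂x = 12x + y
  ∂F/∂y = x + 16y

so d/dx[F(x, y(x))] = ∂F/∂x + (∂F/∂y)·y' = 0. Rearranging,
  dy/dx = -(∂F/∂x)/(∂F/∂y) = -(12x + y)/(x + 16y) = (-12x - y)/(x + 16y)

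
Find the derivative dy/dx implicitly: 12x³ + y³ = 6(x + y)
Take d/dx of both sides. Since y is implicitly a function of x, the chain rule attaches a y' = dy/dx factor whenever we differentiate through y.

Set F(x, y) = (left side) − (right side), so the curve is F = 0. Differentiating each term of F:
  d/dx[12x^3] = 36x^2
  d/dx[-6x] = -6
  d/dx[y^3] = 3y^2·y'
  d/dx[-6y] = -6·y'

Collecting, the y'-free part is the partial derivative in x and the y' coefficient is the partial derivative in y:
  ∂F/∂x = 36x^2 - 6
  ∂F/∂y = 3y^2 - 6

so d/dx[F(x, y(x))] = ∂F/∂x + (∂F/∂y)·y' = 0. Rearranging,
  dy/dx = -(∂F/∂x)/(∂F/∂y) = -(36x^2 - 6)/(3y^2 - 6) = 2(1 - 6x^2)/(y^2 - 2)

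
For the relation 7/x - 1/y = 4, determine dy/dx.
Apply d/dx to both sides, remembering that y depends on x. Each occurrence of y therefore brings in a y' = dy/dx via the chain rule.

With F(x, y) equal to the left-hand side minus the right, differentiate F term by term:
  d/dx[-1/y] = y'/y^2
  d/dx[7/x] = -7/x^2
  d/dx[-4] = 0
Adding these up, d/dx[F] = 0 becomes
  (-7/x^2) + (y^(-2))·y' = 0,
so isolating y',
  dy/dx = -(-7/x^2)/(y^(-2)) = 7y^2/x^2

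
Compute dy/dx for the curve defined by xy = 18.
Apply d/dx to both sides, remembering that y depends on x. Each occurrence of y therefore brings in a y' = dy/dx via the chain rule.

With F(x, y) equal to the left-hand side minus the right, differentiate F term by term:
  d/dx[xy] = x·y' + y
  d/dx[-18] = 0
Adding these up, d/dx[F] = 0 becomes
  (y) + (x)·y' = 0,
so isolating y',
  dy/dx = -(y)/(x) = -y/x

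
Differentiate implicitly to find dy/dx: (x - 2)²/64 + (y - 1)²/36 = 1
Apply d/dx to both sides, remembering that y depends on x. Each occurrence of y therefore brings in a y' = dy/dx via the chain rule.

With F(x, y) equal to the left-hand side minus the right, differentiate F term by term:
  d/dx[(x - 2)^2/64] = x/32 - 1/16
  d/dx[(y - 1)^2/36] = y'(y - 1)/18
  d/dx[-1] = 0
Adding these up, d/dx[F] = 0 becomes
  (x/32 - 1/16) + (y/18 - 1/18)·y' = 0,
so isolating y',
  dy/dx = -(x/32 - 1/16)/(y/18 - 1/18)
        = -((x - 2)/32)/((y - 1)/18) = 9(2 - x)/(16(y - 1))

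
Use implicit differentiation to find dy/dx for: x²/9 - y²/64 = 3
Take d/dx of both sides. Since y is implicitly a function of x, the chain rule attaches a y' = dy/dx factor whenever we differentiate through y.

Set F(x, y) = (left side) − (right side), so the curve is F = 0. Differentiating each term of F:
  d/dx[x^2/9] = 2x/9
  d/dx[-y^2/64] = -y·y'/32
  d/dx[-3] = 0

Collecting, the y'-free part is the partial derivative in x and the y' coefficient is the partial derivative in y:
  ∂F/∂x = 2x/9
  ∂F/∂y = -y/32

so d/dx[F(x, y(x))] = ∂F/∂x + (∂F/∂y)·y' = 0. Rearranging,
  dy/dx = -(∂F/∂x)/(∂F/∂y) = -(2x/9)/(-y/32) = 64x/(9y)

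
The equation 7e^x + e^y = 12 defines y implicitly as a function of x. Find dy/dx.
Take d/dx of both sides. Since y is implicitly a function of x, the chain rule attaches a y' = dy/dx factor whenever we differentiate through y.

Set F(x, y) = (left side) − (right side), so the curve is F = 0. Differentiating each term of F:
  d/dx[7e^(x)] = 7e^(x)
  d/dx[e^(y)] = y'·e^(y)
  d/dx[-12] = 0

Collecting, the y'-free part is the partial derivative in x and the y' coefficient is the partial derivative in y:
  ∂F/∂x = 7e^(x)
  ∂F/∂y = e^(y)

so d/dx[F(x, y(x))] = ∂F/∂x + (∂F/∂y)·y' = 0. Rearranging,
  dy/dx = -(∂F/∂x)/(∂F/∂y) = -(7e^(x))/(e^(y)) = -7e^(x - y)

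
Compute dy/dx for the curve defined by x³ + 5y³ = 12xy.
Differentiate both sides with respect to x, treating y as y(x). By the chain rule, any term containing y contributes a factor of y' = dy/dx when we differentiate it.

Move every term to one side and write the relation as F(x, y) = 0. Term by term,
  d/dx[x^3] = 3x^2
  d/dx[-12xy] = -12x·y' - 12y
  d/dx[5y^3] = 15y^2·y'

The pieces without y' make up ∂F/∂x and the coefficient of y' is ∂F/∂y:
  ∂F/∂x = 3x^2 - 12y,
  ∂F/∂y = -12x + 15y^2.

Since d/dx[F] = ∂F/∂x + (∂F/∂y)·y' = 0, solve for y':
  (∂F/∂y)·y' = -∂F/∂x
  dy/dx = -(∂F/∂x)/(∂F/∂y) = -(3x^2 - 12y)/(-12x + 15y^2) = (x^2 - 4y)/(4x - 5y^2)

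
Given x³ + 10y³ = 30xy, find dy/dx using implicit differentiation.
Differentiate both sides with respect to x, treating y as y(x). By the chain rule, any term containing y contributes a factor of y' = dy/dx when we differentiate it.

Move every term to one side and write the relation as F(x, y) = 0. Term by term,
  d/dx[x^3] = 3x^2
  d/dx[-30xy] = -30x·y' - 30y
  d/dx[10y^3] = 30y^2·y'

The pieces without y' make up ∂F/∂x and the coefficient of y' is ∂F/∂y:
  ∂F/∂x = 3x^2 - 30y,
  ∂F/∂y = -30x + 30y^2.

Since d/dx[F] = ∂F/∂x + (∂F/∂y)·y' = 0, solve for y':
  (∂F/∂y)·y' = -∂F/∂x
  dy/dx = -(∂F/∂x)/(∂F/∂y) = -(3x^2 - 30y)/(-30x + 30y^2) = (x^2/10 - y)/(x - y^2)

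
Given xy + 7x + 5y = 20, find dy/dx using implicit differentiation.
Take d/dx of both sides. Since y is implicitly a function of x, the chain rule attaches a y' = dy/dx factor whenever we differentiate through y.

Set F(x, y) = (left side) − (right side), so the curve is F = 0. Differentiating each term of F:
  d/dx[xy] = x·y' + y
  d/dx[7x] = 7
  d/dx[5y] = 5·y'
  d/dx[-20] = 0

Collecting, the y'-free part is the partial derivative in x and the y' coefficient is the partial derivative in y:
  ∂F/∂x = y + 7
  ∂F/∂y = x + 5

so d/dx[F(x, y(x))] = ∂F/∂x + (∂F/∂y)·y' = 0. Rearranging,
  dy/dx = -(∂F/∂x)/(∂F/∂y) = -(y + 7)/(x + 5) = (-y - 7)/(x + 5)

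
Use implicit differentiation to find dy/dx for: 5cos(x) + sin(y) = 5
Apply d/dx to both sides, remembering that y depends on x. Each occurrence of y therefore brings in a y' = dy/dx via the chain rule.

With F(x, y) equal to the left-hand side minus the right, differentiate F term by term:
  d/dx[sin(y)] = y'·cos(y)
  d/dx[5cos(x)] = -5sin(x)
  d/dx[-5] = 0
Adding these up, d/dx[F] = 0 becomes
  (-5sin(x)) + (cos(y))·y' = 0,
so isolating y',
  dy/dx = -(-5sin(x))/(cos(y)) = 5sin(x)/cos(y)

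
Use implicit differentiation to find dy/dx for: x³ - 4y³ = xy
Differentiate both sides with respect to x, treating y as y(x). By the chain rule, any term containing y contributes a factor of y' = dy/dx when we differentiate it.

Move every term to one side and write the relation as F(x, y) = 0. Term by term,
  d/dx[x^3] = 3x^2
  d/dx[-xy] = -x·y' - y
  d/dx[-4y^3] = -12y^2·y'

The pieces without y' make up ∂F/∂x and the coefficient of y' is ∂F/∂y:
  ∂F/∂x = 3x^2 - y,
  ∂F/∂y = -x - 12y^2.

Since d/dx[F] = ∂F/∂x + (∂F/∂y)·y' = 0, solve for y':
  (∂F/∂y)·y' = -∂F/∂x
  dy/dx = -(∂F/∂x)/(∂F/∂y) = -(3x^2 - y)/(-x - 12y^2) = (3x^2 - y)/(x + 12y^2)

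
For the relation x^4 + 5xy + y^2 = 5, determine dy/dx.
Differentiate the relation implicitly: treat y = y(x) and apply the chain rule, so every y-derivative picks up a y' = dy/dx factor.

With everything moved to the left-hand side, differentiate term by term:
  d/dx[x^4] = 4x^3
  d/dx[5xy] = 5x·y' + 5y
  d/dx[y^2] = 2y·y'
  d/dx[-5] = 0

Separating the contributions that come from x directly and those that come through y:
  without y':      4x^3 + 5y
  multiplying y':  5x + 2y

so (4x^3 + 5y) + (5x + 2y)·y' = 0, and therefore
  dy/dx = -(4x^3 + 5y)/(5x + 2y) = (-4x^3 - 5y)/(5x + 2y)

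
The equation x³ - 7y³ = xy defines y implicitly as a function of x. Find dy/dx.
Take d/dx of both sides. Since y is implicitly a function of x, the chain rule attaches a y' = dy/dx factor whenever we differentiate through y.

Set F(x, y) = (left side) − (right side), so the curve is F = 0. Differentiating each term of F:
  d/dx[x^3] = 3x^2
  d/dx[-xy] = -x·y' - y
  d/dx[-7y^3] = -21y^2·y'

Collecting, the y'-free part is the partial derivative in x and the y' coefficient is the partial derivative in y:
  ∂F/∂x = 3x^2 - y
  ∂F/∂y = -x - 21y^2

so d/dx[F(x, y(x))] = ∂F/∂x + (∂F/∂y)·y' = 0. Rearranging,
  dy/dx = -(∂F/∂x)/(∂F/∂y) = -(3x^2 - y)/(-x - 21y^2) = (3x^2 - y)/(x + 21y^2)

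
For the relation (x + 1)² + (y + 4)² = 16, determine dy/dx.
Apply d/dx to both sides, remembering that y depends on x. Each occurrence of y therefore brings in a y' = dy/dx via the chain rule.

With F(x, y) equal to the left-hand side minus the right, differentiate F term by term:
  d/dx[(x + 1)^2] = 2x + 2
  d/dx[(y + 4)^2] = 2·y'(y + 4)
  d/dx[-16] = 0
Adding these up, d/dx[F] = 0 becomes
  (2x + 2) + (2y + 8)·y' = 0,
so isolating y',
  dy/dx = -(2x + 2)/(2y + 8) = (-x - 1)/(y + 4)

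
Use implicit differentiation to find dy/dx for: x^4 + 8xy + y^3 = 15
Take d/dx of both sides. Since y is implicitly a function of x, the chain rule attaches a y' = dy/dx factor whenever we differentiate through y.

Set F(x, y) = (left side) − (right side), so the curve is F = 0. Differentiating each term of F:
  d/dx[x^4] = 4x^3
  d/dx[8xy] = 8x·y' + 8y
  d/dx[y^3] = 3y^2·y'
  d/dx[-15] = 0

Collecting, the y'-free part is the partial derivative in x and the y' coefficient is the partial derivative in y:
  ∂F/∂x = 4x^3 + 8y
  ∂F/∂y = 8x + 3y^2

so d/dx[F(x, y(x))] = ∂F/∂x + (∂F/∂y)·y' = 0. Rearranging,
  dy/dx = -(∂F/∂x)/(∂F/∂y) = -(4x^3 + 8y)/(8x + 3y^2) = 4(-x^3 - 2y)/(8x + 3y^2)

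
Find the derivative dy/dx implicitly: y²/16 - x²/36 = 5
Differentiate the relation implicitly: treat y = y(x) and apply the chain rule, so every y-derivative picks up a y' = dy/dx factor.

With everything moved to the left-hand side, differentiate term by term:
  d/dx[-x^2/36] = -x/18
  d/dx[y^2/16] = y·y'/8
  d/dx[-5] = 0

Separating the contributions that come from x directly and those that come through y:
  without y':      -x/18
  multiplying y':  y/8

so (-x/18) + (y/8)·y' = 0, and therefore
  dy/dx = -(-x/18)/(y/8) = 4x/(9y)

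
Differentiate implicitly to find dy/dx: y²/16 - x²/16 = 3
Differentiate both sides with respect to x, treating y as y(x). By the chain rule, any term containing y contributes a factor of y' = dy/dx when we differentiate it.

Move every term to one side and write the relation as F(x, y) = 0. Term by term,
  d/dx[-x^2/16] = -x/8
  d/dx[y^2/16] = y·y'/8
  d/dx[-3] = 0

The pieces without y' make up ∂F/∂x and the coefficient of y' is ∂F/∂y:
  ∂F/∂x = -x/8,
  ∂F/∂y = y/8.

Since d/dx[F] = ∂F/∂x + (∂F/∂y)·y' = 0, solve for y':
  (∂F/∂y)·y' = -∂F/∂x
  dy/dx = -(∂F/∂x)/(∂F/∂y) = -(-x/8)/(y/8) = x/y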